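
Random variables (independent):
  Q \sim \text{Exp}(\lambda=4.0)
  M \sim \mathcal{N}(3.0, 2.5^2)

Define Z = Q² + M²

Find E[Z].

E[Z] = E[Q²] + E[M²]
E[Q²] = Var(Q) + E[Q]² = 0.0625 + 0.0625 = 0.125
E[M²] = Var(M) + E[M]² = 6.25 + 9 = 15.25
E[Z] = 0.125 + 15.25 = 15.375

15.375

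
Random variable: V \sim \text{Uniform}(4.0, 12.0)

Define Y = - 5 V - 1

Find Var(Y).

For Y = aV + b: Var(Y) = a² * Var(V)
Var(V) = (12 - 4)^2/12 = 5.3333333
Var(Y) = (-5)² * 5.3333333 = 25 * 5.3333333 = 133.33333

133.33333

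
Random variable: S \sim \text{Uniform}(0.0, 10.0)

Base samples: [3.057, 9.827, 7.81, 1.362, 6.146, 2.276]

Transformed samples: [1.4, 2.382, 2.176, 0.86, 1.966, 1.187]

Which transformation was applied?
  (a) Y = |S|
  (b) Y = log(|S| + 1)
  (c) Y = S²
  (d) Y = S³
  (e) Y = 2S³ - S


Checking option (b) Y = log(|S| + 1):
  S = 3.057 -> Y = 1.4 ✓
  S = 9.827 -> Y = 2.382 ✓
  S = 7.81 -> Y = 2.176 ✓
All samples match this transformation.

(b) log(|S| + 1)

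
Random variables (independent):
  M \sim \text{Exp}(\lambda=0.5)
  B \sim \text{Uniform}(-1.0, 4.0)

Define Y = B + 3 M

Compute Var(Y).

For independent RVs: Var(aX + bY) = a²Var(X) + b²Var(Y)
Var(M) = 4
Var(B) = 2.0833333
Var(Y) = 3²*4 + 1²*2.0833333
= 9*4 + 1*2.0833333 = 38.083333

38.083333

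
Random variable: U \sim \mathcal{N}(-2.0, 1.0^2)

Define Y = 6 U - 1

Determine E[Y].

For Y = 6U - 1:
E[Y] = 6 * E[U] - 1
E[U] = -2.0 = -2
E[Y] = 6 * (-2) - 1 = -13

-13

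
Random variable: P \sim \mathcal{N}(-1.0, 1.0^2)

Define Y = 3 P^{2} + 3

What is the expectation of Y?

E[Y] = 3*E[P²] + 3
E[P] = -1
E[P²] = Var(P) + (E[P])² = 1 + 1 = 2
E[Y] = 3*2 + 3 = 9

9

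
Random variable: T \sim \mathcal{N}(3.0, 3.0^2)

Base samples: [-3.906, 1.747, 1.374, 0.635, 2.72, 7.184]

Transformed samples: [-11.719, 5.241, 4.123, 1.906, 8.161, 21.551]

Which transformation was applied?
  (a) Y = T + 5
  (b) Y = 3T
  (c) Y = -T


Checking option (b) Y = 3T:
  T = -3.906 -> Y = -11.719 ✓
  T = 1.747 -> Y = 5.241 ✓
  T = 1.374 -> Y = 4.123 ✓
All samples match this transformation.

(b) 3T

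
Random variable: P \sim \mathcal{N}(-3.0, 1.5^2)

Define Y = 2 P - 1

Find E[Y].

For Y = 2P - 1:
E[Y] = 2 * E[P] - 1
E[P] = -3.0 = -3
E[Y] = 2 * (-3) - 1 = -7

-7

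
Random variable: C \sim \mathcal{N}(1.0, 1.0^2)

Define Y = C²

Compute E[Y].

E[C²] = Var(C) + (E[C])² = 1 + 1 = 2

2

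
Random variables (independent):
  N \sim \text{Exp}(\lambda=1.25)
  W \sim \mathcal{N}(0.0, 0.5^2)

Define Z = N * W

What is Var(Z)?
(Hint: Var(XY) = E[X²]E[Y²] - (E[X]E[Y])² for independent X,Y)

Var(XY) = E[X²]E[Y²] - (E[X]E[Y])²
E[N] = 0.8, Var(N) = 0.64
E[W] = 0, Var(W) = 0.25
E[N²] = 0.64 + 0.8² = 1.28
E[W²] = 0.25 + 0² = 0.25
Var(Z) = 1.28*0.25 - (0.8*0)²
= 0.32 - 0 = 0.32

0.32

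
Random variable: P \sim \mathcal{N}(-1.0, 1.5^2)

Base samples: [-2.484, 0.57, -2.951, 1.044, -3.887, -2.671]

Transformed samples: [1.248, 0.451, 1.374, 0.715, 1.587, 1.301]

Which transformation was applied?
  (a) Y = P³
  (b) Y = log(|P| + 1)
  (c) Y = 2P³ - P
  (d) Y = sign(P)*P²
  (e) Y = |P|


Checking option (b) Y = log(|P| + 1):
  P = -2.484 -> Y = 1.248 ✓
  P = 0.57 -> Y = 0.451 ✓
  P = -2.951 -> Y = 1.374 ✓
All samples match this transformation.

(b) log(|P| + 1)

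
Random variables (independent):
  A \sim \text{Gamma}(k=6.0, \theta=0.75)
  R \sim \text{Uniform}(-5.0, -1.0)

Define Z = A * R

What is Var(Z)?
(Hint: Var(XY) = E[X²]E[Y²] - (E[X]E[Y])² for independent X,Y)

Var(XY) = E[X²]E[Y²] - (E[X]E[Y])²
E[A] = 4.5, Var(A) = 3.375
E[R] = -3, Var(R) = 1.3333333
E[A²] = 3.375 + 4.5² = 23.625
E[R²] = 1.3333333 + (-3)² = 10.333333
Var(Z) = 23.625*10.333333 - (4.5*(-3))²
= 244.125 - 182.25 = 61.875

61.875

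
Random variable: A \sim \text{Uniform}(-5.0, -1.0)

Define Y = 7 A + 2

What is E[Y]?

For Y = 7A + 2:
E[Y] = 7 * E[A] + 2
E[A] = (-5 - 1)/2 = -3
E[Y] = 7 * (-3) + 2 = -19

-19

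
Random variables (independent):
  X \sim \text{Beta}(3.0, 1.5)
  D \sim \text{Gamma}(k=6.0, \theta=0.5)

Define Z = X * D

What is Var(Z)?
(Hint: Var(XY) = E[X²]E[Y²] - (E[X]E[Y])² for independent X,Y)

Var(XY) = E[X²]E[Y²] - (E[X]E[Y])²
E[X] = 0.66666667, Var(X) = 0.04040404
E[D] = 3, Var(D) = 1.5
E[X²] = 0.04040404 + 0.66666667² = 0.48484848
E[D²] = 1.5 + 3² = 10.5
Var(Z) = 0.48484848*10.5 - (0.66666667*3)²
= 5.0909091 - 4 = 1.0909091

1.0909091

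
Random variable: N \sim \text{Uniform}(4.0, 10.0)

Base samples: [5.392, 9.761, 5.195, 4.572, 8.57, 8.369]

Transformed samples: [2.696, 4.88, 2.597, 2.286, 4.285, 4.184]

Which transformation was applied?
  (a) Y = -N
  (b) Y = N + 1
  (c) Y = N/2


Checking option (c) Y = N/2:
  N = 5.392 -> Y = 2.696 ✓
  N = 9.761 -> Y = 4.88 ✓
  N = 5.195 -> Y = 2.597 ✓
All samples match this transformation.

(c) N/2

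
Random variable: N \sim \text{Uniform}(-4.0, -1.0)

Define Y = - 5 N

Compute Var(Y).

For Y = aN + b: Var(Y) = a² * Var(N)
Var(N) = (-1 + 4)^2/12 = 0.75
Var(Y) = (-5)² * 0.75 = 25 * 0.75 = 18.75

18.75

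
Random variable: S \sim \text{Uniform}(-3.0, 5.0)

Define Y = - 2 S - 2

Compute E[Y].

For Y = -2S - 2:
E[Y] = -2 * E[S] - 2
E[S] = (-3 + 5)/2 = 1
E[Y] = -2 * 1 - 2 = -4

-4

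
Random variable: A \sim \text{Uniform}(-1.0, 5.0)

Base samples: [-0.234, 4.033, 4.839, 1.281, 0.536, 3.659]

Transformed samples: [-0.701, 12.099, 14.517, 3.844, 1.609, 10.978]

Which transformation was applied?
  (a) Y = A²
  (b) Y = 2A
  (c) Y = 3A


Checking option (c) Y = 3A:
  A = -0.234 -> Y = -0.701 ✓
  A = 4.033 -> Y = 12.099 ✓
  A = 4.839 -> Y = 14.517 ✓
All samples match this transformation.

(c) 3A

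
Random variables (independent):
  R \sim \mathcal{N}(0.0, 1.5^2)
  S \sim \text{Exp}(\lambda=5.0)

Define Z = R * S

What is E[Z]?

For independent RVs: E[XY] = E[X]*E[Y]
E[R] = 0
E[S] = 0.2
E[Z] = 0 * 0.2 = 0

0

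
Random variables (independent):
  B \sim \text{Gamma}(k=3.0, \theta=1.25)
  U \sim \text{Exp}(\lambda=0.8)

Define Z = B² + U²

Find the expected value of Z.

E[Z] = E[B²] + E[U²]
E[B²] = Var(B) + E[B]² = 4.6875 + 14.0625 = 18.75
E[U²] = Var(U) + E[U]² = 1.5625 + 1.5625 = 3.125
E[Z] = 18.75 + 3.125 = 21.875

21.875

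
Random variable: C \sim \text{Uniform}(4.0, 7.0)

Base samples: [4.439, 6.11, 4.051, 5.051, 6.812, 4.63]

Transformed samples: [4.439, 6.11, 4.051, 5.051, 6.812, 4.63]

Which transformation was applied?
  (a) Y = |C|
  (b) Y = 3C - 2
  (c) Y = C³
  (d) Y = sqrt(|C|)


Checking option (a) Y = |C|:
  C = 4.439 -> Y = 4.439 ✓
  C = 6.11 -> Y = 6.11 ✓
  C = 4.051 -> Y = 4.051 ✓
All samples match this transformation.

(a) |C|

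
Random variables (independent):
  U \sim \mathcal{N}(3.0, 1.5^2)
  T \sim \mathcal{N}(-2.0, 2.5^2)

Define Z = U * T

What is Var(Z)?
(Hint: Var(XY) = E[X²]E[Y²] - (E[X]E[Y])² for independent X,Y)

Var(XY) = E[X²]E[Y²] - (E[X]E[Y])²
E[U] = 3, Var(U) = 2.25
E[T] = -2, Var(T) = 6.25
E[U²] = 2.25 + 3² = 11.25
E[T²] = 6.25 + (-2)² = 10.25
Var(Z) = 11.25*10.25 - (3*(-2))²
= 115.3125 - 36 = 79.3125

79.3125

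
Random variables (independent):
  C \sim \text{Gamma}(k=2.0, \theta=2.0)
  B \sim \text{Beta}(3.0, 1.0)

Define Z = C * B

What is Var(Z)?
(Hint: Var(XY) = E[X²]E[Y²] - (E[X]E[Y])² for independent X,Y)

Var(XY) = E[X²]E[Y²] - (E[X]E[Y])²
E[C] = 4, Var(C) = 8
E[B] = 0.75, Var(B) = 0.0375
E[C²] = 8 + 4² = 24
E[B²] = 0.0375 + 0.75² = 0.6
Var(Z) = 24*0.6 - (4*0.75)²
= 14.4 - 9 = 5.4

5.4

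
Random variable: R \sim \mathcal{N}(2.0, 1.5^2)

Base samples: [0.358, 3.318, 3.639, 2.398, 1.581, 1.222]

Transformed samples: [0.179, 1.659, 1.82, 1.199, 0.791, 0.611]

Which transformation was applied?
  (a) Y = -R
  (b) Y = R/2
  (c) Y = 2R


Checking option (b) Y = R/2:
  R = 0.358 -> Y = 0.179 ✓
  R = 3.318 -> Y = 1.659 ✓
  R = 3.639 -> Y = 1.82 ✓
All samples match this transformation.

(b) R/2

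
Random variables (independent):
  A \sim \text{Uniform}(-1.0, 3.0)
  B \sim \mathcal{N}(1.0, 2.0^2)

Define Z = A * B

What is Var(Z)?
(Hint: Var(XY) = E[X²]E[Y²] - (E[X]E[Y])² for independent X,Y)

Var(XY) = E[X²]E[Y²] - (E[X]E[Y])²
E[A] = 1, Var(A) = 1.3333333
E[B] = 1, Var(B) = 4
E[A²] = 1.3333333 + 1² = 2.3333333
E[B²] = 4 + 1² = 5
Var(Z) = 2.3333333*5 - (1*1)²
= 11.666667 - 1 = 10.666667

10.666667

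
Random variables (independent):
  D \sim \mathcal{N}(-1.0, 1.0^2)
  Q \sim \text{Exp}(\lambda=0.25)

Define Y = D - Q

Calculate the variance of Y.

For independent RVs: Var(aX + bY) = a²Var(X) + b²Var(Y)
Var(D) = 1
Var(Q) = 16
Var(Y) = 1²*1 + (-1)²*16
= 1*1 + 1*16 = 17

17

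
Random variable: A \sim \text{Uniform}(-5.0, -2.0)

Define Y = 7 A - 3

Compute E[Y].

For Y = 7A - 3:
E[Y] = 7 * E[A] - 3
E[A] = (-5 - 2)/2 = -3.5
E[Y] = 7 * (-3.5) - 3 = -27.5

-27.5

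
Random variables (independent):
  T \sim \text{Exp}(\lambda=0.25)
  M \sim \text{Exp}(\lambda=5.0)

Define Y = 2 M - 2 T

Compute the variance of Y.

For independent RVs: Var(aX + bY) = a²Var(X) + b²Var(Y)
Var(T) = 16
Var(M) = 0.04
Var(Y) = (-2)²*16 + 2²*0.04
= 4*16 + 4*0.04 = 64.16

64.16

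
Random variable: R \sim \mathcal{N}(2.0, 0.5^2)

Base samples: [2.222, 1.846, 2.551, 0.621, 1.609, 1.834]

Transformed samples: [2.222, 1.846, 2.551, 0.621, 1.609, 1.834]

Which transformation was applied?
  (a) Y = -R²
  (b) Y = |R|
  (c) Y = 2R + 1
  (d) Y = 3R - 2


Checking option (b) Y = |R|:
  R = 2.222 -> Y = 2.222 ✓
  R = 1.846 -> Y = 1.846 ✓
  R = 2.551 -> Y = 2.551 ✓
All samples match this transformation.

(b) |R|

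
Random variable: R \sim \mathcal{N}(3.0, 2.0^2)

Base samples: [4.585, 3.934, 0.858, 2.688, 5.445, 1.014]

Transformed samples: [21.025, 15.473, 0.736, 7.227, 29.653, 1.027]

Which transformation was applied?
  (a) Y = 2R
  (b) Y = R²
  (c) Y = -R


Checking option (b) Y = R²:
  R = 4.585 -> Y = 21.025 ✓
  R = 3.934 -> Y = 15.473 ✓
  R = 0.858 -> Y = 0.736 ✓
All samples match this transformation.

(b) R²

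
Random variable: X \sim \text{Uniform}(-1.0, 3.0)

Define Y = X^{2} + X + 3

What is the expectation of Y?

E[Y] = 1*E[X²] + 1*E[X] + 3
E[X] = 1
E[X²] = Var(X) + (E[X])² = 1.3333333 + 1 = 2.3333333
E[Y] = 1*2.3333333 + 1*1 + 3 = 6.3333333

6.3333333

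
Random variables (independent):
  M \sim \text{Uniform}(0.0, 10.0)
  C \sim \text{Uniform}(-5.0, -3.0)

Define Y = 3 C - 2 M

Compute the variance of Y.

For independent RVs: Var(aX + bY) = a²Var(X) + b²Var(Y)
Var(M) = 8.3333333
Var(C) = 0.33333333
Var(Y) = (-2)²*8.3333333 + 3²*0.33333333
= 4*8.3333333 + 9*0.33333333 = 36.333333

36.333333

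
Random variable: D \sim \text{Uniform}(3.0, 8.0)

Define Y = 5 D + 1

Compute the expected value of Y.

For Y = 5D + 1:
E[Y] = 5 * E[D] + 1
E[D] = (3 + 8)/2 = 5.5
E[Y] = 5 * 5.5 + 1 = 28.5

28.5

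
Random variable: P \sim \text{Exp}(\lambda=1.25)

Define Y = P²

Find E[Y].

E[P²] = Var(P) + (E[P])² = 0.64 + 0.64 = 1.28

1.28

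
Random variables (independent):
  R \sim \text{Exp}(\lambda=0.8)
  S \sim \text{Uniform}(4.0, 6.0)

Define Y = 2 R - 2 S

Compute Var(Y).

For independent RVs: Var(aX + bY) = a²Var(X) + b²Var(Y)
Var(R) = 1.5625
Var(S) = 0.33333333
Var(Y) = 2²*1.5625 + (-2)²*0.33333333
= 4*1.5625 + 4*0.33333333 = 7.5833333

7.5833333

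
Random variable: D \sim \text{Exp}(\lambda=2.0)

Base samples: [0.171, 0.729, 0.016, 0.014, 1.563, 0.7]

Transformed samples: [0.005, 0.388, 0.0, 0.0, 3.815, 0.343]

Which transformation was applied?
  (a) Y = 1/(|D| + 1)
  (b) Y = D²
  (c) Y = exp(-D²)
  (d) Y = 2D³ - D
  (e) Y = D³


Checking option (e) Y = D³:
  D = 0.171 -> Y = 0.005 ✓
  D = 0.729 -> Y = 0.388 ✓
  D = 0.016 -> Y = 0.0 ✓
All samples match this transformation.

(e) D³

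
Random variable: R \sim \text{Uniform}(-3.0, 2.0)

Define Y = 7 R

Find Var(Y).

For Y = aR + b: Var(Y) = a² * Var(R)
Var(R) = (2 + 3)^2/12 = 2.0833333
Var(Y) = 7² * 2.0833333 = 49 * 2.0833333 = 102.08333

102.08333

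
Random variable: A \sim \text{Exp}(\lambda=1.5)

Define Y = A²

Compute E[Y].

Using E[X²] = Var(X) + (E[X])²:
E[A] = 0.66666667
Var(A) = 1/1.5^2 = 0.44444444
E[A²] = 0.44444444 + 0.66666667² = 0.44444444 + 0.44444444 = 0.88888889

0.88888889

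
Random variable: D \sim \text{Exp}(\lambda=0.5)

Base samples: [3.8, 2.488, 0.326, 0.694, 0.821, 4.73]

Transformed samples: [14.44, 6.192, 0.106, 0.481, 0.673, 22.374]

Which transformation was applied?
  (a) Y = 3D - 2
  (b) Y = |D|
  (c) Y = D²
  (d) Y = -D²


Checking option (c) Y = D²:
  D = 3.8 -> Y = 14.44 ✓
  D = 2.488 -> Y = 6.192 ✓
  D = 0.326 -> Y = 0.106 ✓
All samples match this transformation.

(c) D²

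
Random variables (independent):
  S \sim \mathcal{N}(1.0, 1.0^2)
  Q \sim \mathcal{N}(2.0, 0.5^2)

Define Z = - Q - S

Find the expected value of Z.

E[Z] = -1*E[S] - 1*E[Q]
E[S] = 1
E[Q] = 2
E[Z] = -1*1 - 1*2 = -3

-3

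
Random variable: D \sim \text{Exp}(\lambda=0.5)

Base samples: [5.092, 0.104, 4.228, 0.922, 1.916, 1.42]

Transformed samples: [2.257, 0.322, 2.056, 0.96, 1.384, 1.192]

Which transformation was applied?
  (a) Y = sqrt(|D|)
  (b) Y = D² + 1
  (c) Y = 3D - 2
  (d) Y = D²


Checking option (a) Y = sqrt(|D|):
  D = 5.092 -> Y = 2.257 ✓
  D = 0.104 -> Y = 0.322 ✓
  D = 4.228 -> Y = 2.056 ✓
All samples match this transformation.

(a) sqrt(|D|)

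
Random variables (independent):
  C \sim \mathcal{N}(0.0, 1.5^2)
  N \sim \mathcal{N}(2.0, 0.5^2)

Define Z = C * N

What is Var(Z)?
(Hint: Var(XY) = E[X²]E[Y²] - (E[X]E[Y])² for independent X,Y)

Var(XY) = E[X²]E[Y²] - (E[X]E[Y])²
E[C] = 0, Var(C) = 2.25
E[N] = 2, Var(N) = 0.25
E[C²] = 2.25 + 0² = 2.25
E[N²] = 0.25 + 2² = 4.25
Var(Z) = 2.25*4.25 - (0*2)²
= 9.5625 - 0 = 9.5625

9.5625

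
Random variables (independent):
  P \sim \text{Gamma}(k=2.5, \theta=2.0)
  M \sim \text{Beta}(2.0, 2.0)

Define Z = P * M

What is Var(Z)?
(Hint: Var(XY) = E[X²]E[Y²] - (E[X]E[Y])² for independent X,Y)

Var(XY) = E[X²]E[Y²] - (E[X]E[Y])²
E[P] = 5, Var(P) = 10
E[M] = 0.5, Var(M) = 0.05
E[P²] = 10 + 5² = 35
E[M²] = 0.05 + 0.5² = 0.3
Var(Z) = 35*0.3 - (5*0.5)²
= 10.5 - 6.25 = 4.25

4.25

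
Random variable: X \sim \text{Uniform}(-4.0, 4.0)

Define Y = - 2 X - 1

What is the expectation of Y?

For Y = -2X - 1:
E[Y] = -2 * E[X] - 1
E[X] = (-4 + 4)/2 = 0
E[Y] = -2 * 0 - 1 = -1

-1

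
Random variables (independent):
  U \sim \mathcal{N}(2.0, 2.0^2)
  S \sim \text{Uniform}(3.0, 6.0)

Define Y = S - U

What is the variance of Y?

For independent RVs: Var(aX + bY) = a²Var(X) + b²Var(Y)
Var(U) = 4
Var(S) = 0.75
Var(Y) = (-1)²*4 + 1²*0.75
= 1*4 + 1*0.75 = 4.75

4.75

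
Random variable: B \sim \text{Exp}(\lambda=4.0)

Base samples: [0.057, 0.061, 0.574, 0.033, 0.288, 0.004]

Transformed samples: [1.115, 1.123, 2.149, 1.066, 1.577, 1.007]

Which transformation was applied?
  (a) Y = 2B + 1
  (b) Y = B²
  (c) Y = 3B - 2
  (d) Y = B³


Checking option (a) Y = 2B + 1:
  B = 0.057 -> Y = 1.115 ✓
  B = 0.061 -> Y = 1.123 ✓
  B = 0.574 -> Y = 2.149 ✓
All samples match this transformation.

(a) 2B + 1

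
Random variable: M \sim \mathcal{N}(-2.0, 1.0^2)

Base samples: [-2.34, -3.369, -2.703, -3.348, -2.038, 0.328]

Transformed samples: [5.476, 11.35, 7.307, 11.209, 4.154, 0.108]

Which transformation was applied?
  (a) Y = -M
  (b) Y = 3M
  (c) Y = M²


Checking option (c) Y = M²:
  M = -2.34 -> Y = 5.476 ✓
  M = -3.369 -> Y = 11.35 ✓
  M = -2.703 -> Y = 7.307 ✓
All samples match this transformation.

(c) M²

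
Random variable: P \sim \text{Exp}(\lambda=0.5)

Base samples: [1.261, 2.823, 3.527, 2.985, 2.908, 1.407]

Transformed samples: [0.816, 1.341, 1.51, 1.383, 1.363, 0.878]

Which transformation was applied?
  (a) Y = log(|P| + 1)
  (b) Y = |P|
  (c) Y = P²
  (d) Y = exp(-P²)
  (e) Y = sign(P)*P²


Checking option (a) Y = log(|P| + 1):
  P = 1.261 -> Y = 0.816 ✓
  P = 2.823 -> Y = 1.341 ✓
  P = 3.527 -> Y = 1.51 ✓
All samples match this transformation.

(a) log(|P| + 1)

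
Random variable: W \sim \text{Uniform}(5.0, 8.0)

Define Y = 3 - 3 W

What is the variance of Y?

For Y = aW + b: Var(Y) = a² * Var(W)
Var(W) = (8 - 5)^2/12 = 0.75
Var(Y) = (-3)² * 0.75 = 9 * 0.75 = 6.75

6.75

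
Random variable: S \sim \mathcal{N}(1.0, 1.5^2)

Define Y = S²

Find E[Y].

E[S²] = Var(S) + (E[S])² = 2.25 + 1 = 3.25

3.25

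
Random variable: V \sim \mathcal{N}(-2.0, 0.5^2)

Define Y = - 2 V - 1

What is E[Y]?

For Y = -2V - 1:
E[Y] = -2 * E[V] - 1
E[V] = -2.0 = -2
E[Y] = -2 * (-2) - 1 = 3

3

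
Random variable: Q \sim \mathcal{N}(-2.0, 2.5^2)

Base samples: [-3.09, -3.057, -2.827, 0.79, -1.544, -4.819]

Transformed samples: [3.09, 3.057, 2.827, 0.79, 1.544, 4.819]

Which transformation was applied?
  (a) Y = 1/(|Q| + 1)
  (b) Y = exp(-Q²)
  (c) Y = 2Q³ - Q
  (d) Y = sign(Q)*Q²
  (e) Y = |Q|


Checking option (e) Y = |Q|:
  Q = -3.09 -> Y = 3.09 ✓
  Q = -3.057 -> Y = 3.057 ✓
  Q = -2.827 -> Y = 2.827 ✓
All samples match this transformation.

(e) |Q|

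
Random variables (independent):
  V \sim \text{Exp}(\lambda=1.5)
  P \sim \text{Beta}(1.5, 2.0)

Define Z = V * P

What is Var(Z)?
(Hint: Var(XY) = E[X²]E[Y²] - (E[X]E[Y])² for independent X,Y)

Var(XY) = E[X²]E[Y²] - (E[X]E[Y])²
E[V] = 0.66666667, Var(V) = 0.44444444
E[P] = 0.42857143, Var(P) = 0.054421769
E[V²] = 0.44444444 + 0.66666667² = 0.88888889
E[P²] = 0.054421769 + 0.42857143² = 0.23809524
Var(Z) = 0.88888889*0.23809524 - (0.66666667*0.42857143)²
= 0.21164021 - 0.081632653 = 0.13000756

0.13000756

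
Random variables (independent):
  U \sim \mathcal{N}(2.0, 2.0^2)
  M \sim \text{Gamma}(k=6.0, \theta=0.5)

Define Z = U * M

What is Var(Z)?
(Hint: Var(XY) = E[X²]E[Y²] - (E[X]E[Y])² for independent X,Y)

Var(XY) = E[X²]E[Y²] - (E[X]E[Y])²
E[U] = 2, Var(U) = 4
E[M] = 3, Var(M) = 1.5
E[U²] = 4 + 2² = 8
E[M²] = 1.5 + 3² = 10.5
Var(Z) = 8*10.5 - (2*3)²
= 84 - 36 = 48

48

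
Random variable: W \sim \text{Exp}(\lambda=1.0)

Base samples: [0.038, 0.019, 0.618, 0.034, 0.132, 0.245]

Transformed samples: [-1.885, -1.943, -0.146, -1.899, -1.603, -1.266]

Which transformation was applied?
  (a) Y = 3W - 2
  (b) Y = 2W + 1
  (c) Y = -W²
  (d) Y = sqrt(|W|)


Checking option (a) Y = 3W - 2:
  W = 0.038 -> Y = -1.885 ✓
  W = 0.019 -> Y = -1.943 ✓
  W = 0.618 -> Y = -0.146 ✓
All samples match this transformation.

(a) 3W - 2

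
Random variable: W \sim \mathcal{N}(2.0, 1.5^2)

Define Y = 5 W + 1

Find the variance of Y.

For Y = aW + b: Var(Y) = a² * Var(W)
Var(W) = 1.5^2 = 2.25
Var(Y) = 5² * 2.25 = 25 * 2.25 = 56.25

56.25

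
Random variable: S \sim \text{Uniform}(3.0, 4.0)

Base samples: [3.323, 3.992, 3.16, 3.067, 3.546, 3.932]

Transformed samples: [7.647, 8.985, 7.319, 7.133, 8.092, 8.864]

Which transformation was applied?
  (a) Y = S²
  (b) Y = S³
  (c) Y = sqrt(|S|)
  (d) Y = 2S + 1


Checking option (d) Y = 2S + 1:
  S = 3.323 -> Y = 7.647 ✓
  S = 3.992 -> Y = 8.985 ✓
  S = 3.16 -> Y = 7.319 ✓
All samples match this transformation.

(d) 2S + 1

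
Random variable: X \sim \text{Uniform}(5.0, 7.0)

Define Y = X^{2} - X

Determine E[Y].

E[Y] = 1*E[X²] - 1*E[X]
E[X] = 6
E[X²] = Var(X) + (E[X])² = 0.33333333 + 36 = 36.333333
E[Y] = 1*36.333333 - 1*6 = 30.333333

30.333333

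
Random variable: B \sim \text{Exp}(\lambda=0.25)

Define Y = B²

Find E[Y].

Using E[X²] = Var(X) + (E[X])²:
E[B] = 4
Var(B) = 1/0.25^2 = 16
E[B²] = 16 + 4² = 16 + 16 = 32

32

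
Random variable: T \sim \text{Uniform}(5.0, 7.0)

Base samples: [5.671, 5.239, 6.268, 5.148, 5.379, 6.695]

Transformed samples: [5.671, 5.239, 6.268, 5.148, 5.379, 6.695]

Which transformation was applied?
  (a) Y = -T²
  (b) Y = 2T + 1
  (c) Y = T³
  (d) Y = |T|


Checking option (d) Y = |T|:
  T = 5.671 -> Y = 5.671 ✓
  T = 5.239 -> Y = 5.239 ✓
  T = 6.268 -> Y = 6.268 ✓
All samples match this transformation.

(d) |T|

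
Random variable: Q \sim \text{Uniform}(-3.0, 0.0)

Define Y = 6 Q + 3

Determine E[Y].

For Y = 6Q + 3:
E[Y] = 6 * E[Q] + 3
E[Q] = (-3 + 0)/2 = -1.5
E[Y] = 6 * (-1.5) + 3 = -6

-6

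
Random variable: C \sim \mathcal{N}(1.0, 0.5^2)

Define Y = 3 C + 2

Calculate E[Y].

For Y = 3C + 2:
E[Y] = 3 * E[C] + 2
E[C] = 1.0 = 1
E[Y] = 3 * 1 + 2 = 5

5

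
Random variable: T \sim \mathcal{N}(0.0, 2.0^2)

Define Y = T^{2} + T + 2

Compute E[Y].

E[Y] = 1*E[T²] + 1*E[T] + 2
E[T] = 0
E[T²] = Var(T) + (E[T])² = 4 + 0 = 4
E[Y] = 1*4 + 1*0 + 2 = 6

6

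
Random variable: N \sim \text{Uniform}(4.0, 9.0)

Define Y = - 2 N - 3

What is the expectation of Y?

For Y = -2N - 3:
E[Y] = -2 * E[N] - 3
E[N] = (4 + 9)/2 = 6.5
E[Y] = -2 * 6.5 - 3 = -16

-16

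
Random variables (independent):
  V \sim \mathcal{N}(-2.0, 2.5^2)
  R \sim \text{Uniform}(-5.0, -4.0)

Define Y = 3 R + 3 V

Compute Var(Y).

For independent RVs: Var(aX + bY) = a²Var(X) + b²Var(Y)
Var(V) = 6.25
Var(R) = 0.083333333
Var(Y) = 3²*6.25 + 3²*0.083333333
= 9*6.25 + 9*0.083333333 = 57

57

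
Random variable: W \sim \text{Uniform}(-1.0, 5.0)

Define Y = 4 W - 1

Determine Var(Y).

For Y = aW + b: Var(Y) = a² * Var(W)
Var(W) = (5 + 1)^2/12 = 3
Var(Y) = 4² * 3 = 16 * 3 = 48

48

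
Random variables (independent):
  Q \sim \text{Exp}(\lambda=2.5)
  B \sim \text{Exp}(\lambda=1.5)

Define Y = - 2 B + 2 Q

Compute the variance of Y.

For independent RVs: Var(aX + bY) = a²Var(X) + b²Var(Y)
Var(Q) = 0.16
Var(B) = 0.44444444
Var(Y) = 2²*0.16 + (-2)²*0.44444444
= 4*0.16 + 4*0.44444444 = 2.4177778

2.4177778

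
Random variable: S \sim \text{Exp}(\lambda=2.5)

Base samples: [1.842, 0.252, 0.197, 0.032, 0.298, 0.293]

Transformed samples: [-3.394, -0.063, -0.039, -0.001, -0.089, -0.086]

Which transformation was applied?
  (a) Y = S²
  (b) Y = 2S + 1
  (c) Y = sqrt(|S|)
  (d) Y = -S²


Checking option (d) Y = -S²:
  S = 1.842 -> Y = -3.394 ✓
  S = 0.252 -> Y = -0.063 ✓
  S = 0.197 -> Y = -0.039 ✓
All samples match this transformation.

(d) -S²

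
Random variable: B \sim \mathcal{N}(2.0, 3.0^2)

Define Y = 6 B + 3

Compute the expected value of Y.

For Y = 6B + 3:
E[Y] = 6 * E[B] + 3
E[B] = 2.0 = 2
E[Y] = 6 * 2 + 3 = 15

15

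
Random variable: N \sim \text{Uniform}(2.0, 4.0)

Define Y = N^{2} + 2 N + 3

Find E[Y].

E[Y] = 1*E[N²] + 2*E[N] + 3
E[N] = 3
E[N²] = Var(N) + (E[N])² = 0.33333333 + 9 = 9.3333333
E[Y] = 1*9.3333333 + 2*3 + 3 = 18.333333

18.333333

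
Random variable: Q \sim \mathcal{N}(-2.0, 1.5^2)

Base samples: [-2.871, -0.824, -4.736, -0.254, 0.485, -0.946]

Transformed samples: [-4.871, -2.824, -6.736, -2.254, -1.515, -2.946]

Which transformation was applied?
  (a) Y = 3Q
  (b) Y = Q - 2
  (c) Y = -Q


Checking option (b) Y = Q - 2:
  Q = -2.871 -> Y = -4.871 ✓
  Q = -0.824 -> Y = -2.824 ✓
  Q = -4.736 -> Y = -6.736 ✓
All samples match this transformation.

(b) Q - 2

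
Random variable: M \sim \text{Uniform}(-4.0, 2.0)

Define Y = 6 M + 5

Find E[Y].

For Y = 6M + 5:
E[Y] = 6 * E[M] + 5
E[M] = (-4 + 2)/2 = -1
E[Y] = 6 * (-1) + 5 = -1

-1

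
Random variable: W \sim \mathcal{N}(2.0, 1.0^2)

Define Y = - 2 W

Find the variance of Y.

For Y = aW + b: Var(Y) = a² * Var(W)
Var(W) = 1.0^2 = 1
Var(Y) = (-2)² * 1 = 4 * 1 = 4

4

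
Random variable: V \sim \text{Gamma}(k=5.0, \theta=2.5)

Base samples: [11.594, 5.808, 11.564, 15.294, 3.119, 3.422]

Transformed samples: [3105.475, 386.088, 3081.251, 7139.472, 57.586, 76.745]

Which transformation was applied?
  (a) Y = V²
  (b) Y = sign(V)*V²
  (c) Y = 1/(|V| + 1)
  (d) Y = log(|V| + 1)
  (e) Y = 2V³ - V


Checking option (e) Y = 2V³ - V:
  V = 11.594 -> Y = 3105.475 ✓
  V = 5.808 -> Y = 386.088 ✓
  V = 11.564 -> Y = 3081.251 ✓
All samples match this transformation.

(e) 2V³ - V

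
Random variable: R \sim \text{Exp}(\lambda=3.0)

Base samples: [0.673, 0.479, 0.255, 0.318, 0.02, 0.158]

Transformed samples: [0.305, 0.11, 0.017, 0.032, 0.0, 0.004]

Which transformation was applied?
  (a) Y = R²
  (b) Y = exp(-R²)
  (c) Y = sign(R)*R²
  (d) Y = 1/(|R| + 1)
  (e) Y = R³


Checking option (e) Y = R³:
  R = 0.673 -> Y = 0.305 ✓
  R = 0.479 -> Y = 0.11 ✓
  R = 0.255 -> Y = 0.017 ✓
All samples match this transformation.

(e) R³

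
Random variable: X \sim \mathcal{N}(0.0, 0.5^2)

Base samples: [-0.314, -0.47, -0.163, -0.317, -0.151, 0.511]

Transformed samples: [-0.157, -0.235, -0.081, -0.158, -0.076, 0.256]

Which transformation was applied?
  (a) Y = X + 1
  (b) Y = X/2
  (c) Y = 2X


Checking option (b) Y = X/2:
  X = -0.314 -> Y = -0.157 ✓
  X = -0.47 -> Y = -0.235 ✓
  X = -0.163 -> Y = -0.081 ✓
All samples match this transformation.

(b) X/2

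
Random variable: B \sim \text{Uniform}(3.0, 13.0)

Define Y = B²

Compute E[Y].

E[B²] = Var(B) + (E[B])² = 8.3333333 + 64 = 72.333333

72.333333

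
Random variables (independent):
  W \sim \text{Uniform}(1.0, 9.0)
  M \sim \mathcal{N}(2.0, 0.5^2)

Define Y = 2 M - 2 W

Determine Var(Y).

For independent RVs: Var(aX + bY) = a²Var(X) + b²Var(Y)
Var(W) = 5.3333333
Var(M) = 0.25
Var(Y) = (-2)²*5.3333333 + 2²*0.25
= 4*5.3333333 + 4*0.25 = 22.333333

22.333333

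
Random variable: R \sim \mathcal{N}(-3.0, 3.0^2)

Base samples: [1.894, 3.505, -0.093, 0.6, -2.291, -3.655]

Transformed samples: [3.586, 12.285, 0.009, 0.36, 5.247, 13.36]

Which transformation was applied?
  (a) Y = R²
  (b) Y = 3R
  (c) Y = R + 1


Checking option (a) Y = R²:
  R = 1.894 -> Y = 3.586 ✓
  R = 3.505 -> Y = 12.285 ✓
  R = -0.093 -> Y = 0.009 ✓
All samples match this transformation.

(a) R²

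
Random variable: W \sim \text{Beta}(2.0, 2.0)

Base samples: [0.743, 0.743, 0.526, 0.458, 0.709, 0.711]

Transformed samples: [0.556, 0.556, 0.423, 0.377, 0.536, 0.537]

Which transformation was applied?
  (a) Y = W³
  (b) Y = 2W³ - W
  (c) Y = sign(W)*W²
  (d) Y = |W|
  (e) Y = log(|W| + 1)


Checking option (e) Y = log(|W| + 1):
  W = 0.743 -> Y = 0.556 ✓
  W = 0.743 -> Y = 0.556 ✓
  W = 0.526 -> Y = 0.423 ✓
All samples match this transformation.

(e) log(|W| + 1)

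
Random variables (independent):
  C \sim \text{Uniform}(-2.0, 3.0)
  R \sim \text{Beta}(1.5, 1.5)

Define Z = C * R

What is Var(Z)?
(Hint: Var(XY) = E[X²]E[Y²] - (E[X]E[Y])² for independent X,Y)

Var(XY) = E[X²]E[Y²] - (E[X]E[Y])²
E[C] = 0.5, Var(C) = 2.0833333
E[R] = 0.5, Var(R) = 0.0625
E[C²] = 2.0833333 + 0.5² = 2.3333333
E[R²] = 0.0625 + 0.5² = 0.3125
Var(Z) = 2.3333333*0.3125 - (0.5*0.5)²
= 0.72916667 - 0.0625 = 0.66666667

0.66666667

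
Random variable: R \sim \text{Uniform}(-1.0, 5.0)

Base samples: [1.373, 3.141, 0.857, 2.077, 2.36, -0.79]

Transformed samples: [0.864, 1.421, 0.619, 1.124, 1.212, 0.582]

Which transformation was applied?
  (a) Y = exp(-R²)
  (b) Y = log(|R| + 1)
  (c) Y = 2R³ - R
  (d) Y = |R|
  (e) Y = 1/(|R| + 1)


Checking option (b) Y = log(|R| + 1):
  R = 1.373 -> Y = 0.864 ✓
  R = 3.141 -> Y = 1.421 ✓
  R = 0.857 -> Y = 0.619 ✓
All samples match this transformation.

(b) log(|R| + 1)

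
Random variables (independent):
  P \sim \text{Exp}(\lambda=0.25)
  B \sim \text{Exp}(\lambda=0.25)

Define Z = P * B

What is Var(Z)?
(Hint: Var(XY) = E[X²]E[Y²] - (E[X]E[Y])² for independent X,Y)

Var(XY) = E[X²]E[Y²] - (E[X]E[Y])²
E[P] = 4, Var(P) = 16
E[B] = 4, Var(B) = 16
E[P²] = 16 + 4² = 32
E[B²] = 16 + 4² = 32
Var(Z) = 32*32 - (4*4)²
= 1024 - 256 = 768

768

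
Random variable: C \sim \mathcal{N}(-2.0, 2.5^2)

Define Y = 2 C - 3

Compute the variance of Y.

For Y = aC + b: Var(Y) = a² * Var(C)
Var(C) = 2.5^2 = 6.25
Var(Y) = 2² * 6.25 = 4 * 6.25 = 25

25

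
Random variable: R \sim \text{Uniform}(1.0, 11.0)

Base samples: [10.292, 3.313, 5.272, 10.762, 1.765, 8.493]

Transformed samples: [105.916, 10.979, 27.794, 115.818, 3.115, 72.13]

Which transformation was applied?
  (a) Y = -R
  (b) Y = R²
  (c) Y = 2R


Checking option (b) Y = R²:
  R = 10.292 -> Y = 105.916 ✓
  R = 3.313 -> Y = 10.979 ✓
  R = 5.272 -> Y = 27.794 ✓
All samples match this transformation.

(b) R²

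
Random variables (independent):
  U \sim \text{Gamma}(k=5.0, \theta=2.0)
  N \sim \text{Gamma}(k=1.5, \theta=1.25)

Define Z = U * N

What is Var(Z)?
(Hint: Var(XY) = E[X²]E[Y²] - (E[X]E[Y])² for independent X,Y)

Var(XY) = E[X²]E[Y²] - (E[X]E[Y])²
E[U] = 10, Var(U) = 20
E[N] = 1.875, Var(N) = 2.34375
E[U²] = 20 + 10² = 120
E[N²] = 2.34375 + 1.875² = 5.859375
Var(Z) = 120*5.859375 - (10*1.875)²
= 703.125 - 351.5625 = 351.5625

351.5625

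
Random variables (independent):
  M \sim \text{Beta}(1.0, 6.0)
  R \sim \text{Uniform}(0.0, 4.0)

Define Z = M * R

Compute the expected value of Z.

For independent RVs: E[XY] = E[X]*E[Y]
E[M] = 0.14285714
E[R] = 2
E[Z] = 0.14285714 * 2 = 0.28571429

0.28571429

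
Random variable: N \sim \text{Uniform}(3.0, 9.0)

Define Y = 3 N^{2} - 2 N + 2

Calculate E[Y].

E[Y] = 3*E[N²] - 2*E[N] + 2
E[N] = 6
E[N²] = Var(N) + (E[N])² = 3 + 36 = 39
E[Y] = 3*39 - 2*6 + 2 = 107

107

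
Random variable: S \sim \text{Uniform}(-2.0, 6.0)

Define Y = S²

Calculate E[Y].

E[S²] = Var(S) + (E[S])² = 5.3333333 + 4 = 9.3333333

9.3333333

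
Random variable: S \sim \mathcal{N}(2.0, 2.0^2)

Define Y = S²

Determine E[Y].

E[S²] = Var(S) + (E[S])² = 4 + 4 = 8

8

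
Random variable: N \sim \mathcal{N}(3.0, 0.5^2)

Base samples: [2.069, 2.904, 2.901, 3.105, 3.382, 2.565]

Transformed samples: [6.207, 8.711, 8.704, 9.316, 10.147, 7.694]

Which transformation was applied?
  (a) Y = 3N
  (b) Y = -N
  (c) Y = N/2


Checking option (a) Y = 3N:
  N = 2.069 -> Y = 6.207 ✓
  N = 2.904 -> Y = 8.711 ✓
  N = 2.901 -> Y = 8.704 ✓
All samples match this transformation.

(a) 3N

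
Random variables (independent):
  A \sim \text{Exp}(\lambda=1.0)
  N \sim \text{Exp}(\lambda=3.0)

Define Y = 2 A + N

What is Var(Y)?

For independent RVs: Var(aX + bY) = a²Var(X) + b²Var(Y)
Var(A) = 1
Var(N) = 0.11111111
Var(Y) = 2²*1 + 1²*0.11111111
= 4*1 + 1*0.11111111 = 4.1111111

4.1111111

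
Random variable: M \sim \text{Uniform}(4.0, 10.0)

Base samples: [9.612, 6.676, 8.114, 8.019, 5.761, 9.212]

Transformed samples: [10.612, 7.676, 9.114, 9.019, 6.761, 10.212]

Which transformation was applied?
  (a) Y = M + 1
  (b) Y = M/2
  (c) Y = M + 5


Checking option (a) Y = M + 1:
  M = 9.612 -> Y = 10.612 ✓
  M = 6.676 -> Y = 7.676 ✓
  M = 8.114 -> Y = 9.114 ✓
All samples match this transformation.

(a) M + 1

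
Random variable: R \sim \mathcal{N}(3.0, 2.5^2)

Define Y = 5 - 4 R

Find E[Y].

For Y = -4R + 5:
E[Y] = -4 * E[R] + 5
E[R] = 3.0 = 3
E[Y] = -4 * 3 + 5 = -7

-7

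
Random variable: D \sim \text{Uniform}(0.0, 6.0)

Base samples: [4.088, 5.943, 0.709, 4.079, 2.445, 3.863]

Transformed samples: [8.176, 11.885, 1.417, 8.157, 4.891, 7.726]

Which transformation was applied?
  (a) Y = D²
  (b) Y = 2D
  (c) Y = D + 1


Checking option (b) Y = 2D:
  D = 4.088 -> Y = 8.176 ✓
  D = 5.943 -> Y = 11.885 ✓
  D = 0.709 -> Y = 1.417 ✓
All samples match this transformation.

(b) 2D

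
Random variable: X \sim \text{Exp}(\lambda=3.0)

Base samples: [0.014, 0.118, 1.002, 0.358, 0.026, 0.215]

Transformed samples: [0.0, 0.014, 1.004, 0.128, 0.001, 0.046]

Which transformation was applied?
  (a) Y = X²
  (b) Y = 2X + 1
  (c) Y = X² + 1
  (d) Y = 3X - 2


Checking option (a) Y = X²:
  X = 0.014 -> Y = 0.0 ✓
  X = 0.118 -> Y = 0.014 ✓
  X = 1.002 -> Y = 1.004 ✓
All samples match this transformation.

(a) X²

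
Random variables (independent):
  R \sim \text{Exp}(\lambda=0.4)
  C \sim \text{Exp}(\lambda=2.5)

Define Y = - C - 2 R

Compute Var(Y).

For independent RVs: Var(aX + bY) = a²Var(X) + b²Var(Y)
Var(R) = 6.25
Var(C) = 0.16
Var(Y) = (-2)²*6.25 + (-1)²*0.16
= 4*6.25 + 1*0.16 = 25.16

25.16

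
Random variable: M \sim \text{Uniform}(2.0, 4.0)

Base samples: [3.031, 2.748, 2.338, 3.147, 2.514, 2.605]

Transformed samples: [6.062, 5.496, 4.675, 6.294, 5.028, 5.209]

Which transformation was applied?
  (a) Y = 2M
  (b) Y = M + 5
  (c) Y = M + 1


Checking option (a) Y = 2M:
  M = 3.031 -> Y = 6.062 ✓
  M = 2.748 -> Y = 5.496 ✓
  M = 2.338 -> Y = 4.675 ✓
All samples match this transformation.

(a) 2M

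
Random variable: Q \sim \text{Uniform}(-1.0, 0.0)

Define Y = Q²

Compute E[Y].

Using E[X²] = Var(X) + (E[X])²:
E[Q] = -0.5
Var(Q) = (0 + 1)^2/12 = 0.083333333
E[Q²] = 0.083333333 + (-0.5)² = 0.083333333 + 0.25 = 0.33333333

0.33333333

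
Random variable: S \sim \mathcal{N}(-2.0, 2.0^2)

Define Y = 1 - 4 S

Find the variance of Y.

For Y = aS + b: Var(Y) = a² * Var(S)
Var(S) = 2.0^2 = 4
Var(Y) = (-4)² * 4 = 16 * 4 = 64

64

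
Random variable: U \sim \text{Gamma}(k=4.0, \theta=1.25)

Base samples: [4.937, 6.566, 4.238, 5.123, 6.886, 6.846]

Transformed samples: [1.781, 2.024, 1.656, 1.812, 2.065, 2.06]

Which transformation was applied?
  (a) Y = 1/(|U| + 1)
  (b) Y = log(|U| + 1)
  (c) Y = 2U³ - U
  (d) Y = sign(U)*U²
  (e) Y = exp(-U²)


Checking option (b) Y = log(|U| + 1):
  U = 4.937 -> Y = 1.781 ✓
  U = 6.566 -> Y = 2.024 ✓
  U = 4.238 -> Y = 1.656 ✓
All samples match this transformation.

(b) log(|U| + 1)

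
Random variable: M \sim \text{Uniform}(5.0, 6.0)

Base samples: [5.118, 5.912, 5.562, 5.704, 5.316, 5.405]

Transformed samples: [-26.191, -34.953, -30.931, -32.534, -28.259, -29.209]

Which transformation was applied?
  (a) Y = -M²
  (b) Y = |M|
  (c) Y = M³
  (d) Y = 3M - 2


Checking option (a) Y = -M²:
  M = 5.118 -> Y = -26.191 ✓
  M = 5.912 -> Y = -34.953 ✓
  M = 5.562 -> Y = -30.931 ✓
All samples match this transformation.

(a) -M²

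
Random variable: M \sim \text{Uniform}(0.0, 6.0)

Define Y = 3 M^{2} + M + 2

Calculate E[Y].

E[Y] = 3*E[M²] + 1*E[M] + 2
E[M] = 3
E[M²] = Var(M) + (E[M])² = 3 + 9 = 12
E[Y] = 3*12 + 1*3 + 2 = 41

41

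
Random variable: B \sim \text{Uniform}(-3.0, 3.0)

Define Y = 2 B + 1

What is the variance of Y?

For Y = aB + b: Var(Y) = a² * Var(B)
Var(B) = (3 + 3)^2/12 = 3
Var(Y) = 2² * 3 = 4 * 3 = 12

12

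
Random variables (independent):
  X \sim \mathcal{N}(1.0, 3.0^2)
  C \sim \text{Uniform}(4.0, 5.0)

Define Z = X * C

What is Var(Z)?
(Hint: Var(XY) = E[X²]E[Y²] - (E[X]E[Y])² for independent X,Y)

Var(XY) = E[X²]E[Y²] - (E[X]E[Y])²
E[X] = 1, Var(X) = 9
E[C] = 4.5, Var(C) = 0.083333333
E[X²] = 9 + 1² = 10
E[C²] = 0.083333333 + 4.5² = 20.333333
Var(Z) = 10*20.333333 - (1*4.5)²
= 203.33333 - 20.25 = 183.08333

183.08333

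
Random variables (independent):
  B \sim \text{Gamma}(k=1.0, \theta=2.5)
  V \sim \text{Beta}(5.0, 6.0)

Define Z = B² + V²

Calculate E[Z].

E[Z] = E[B²] + E[V²]
E[B²] = Var(B) + E[B]² = 6.25 + 6.25 = 12.5
E[V²] = Var(V) + E[V]² = 0.020661157 + 0.20661157 = 0.22727273
E[Z] = 12.5 + 0.22727273 = 12.727273

12.727273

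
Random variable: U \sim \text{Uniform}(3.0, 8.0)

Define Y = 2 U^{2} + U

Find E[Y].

E[Y] = 2*E[U²] + 1*E[U]
E[U] = 5.5
E[U²] = Var(U) + (E[U])² = 2.0833333 + 30.25 = 32.333333
E[Y] = 2*32.333333 + 1*5.5 = 70.166667

70.166667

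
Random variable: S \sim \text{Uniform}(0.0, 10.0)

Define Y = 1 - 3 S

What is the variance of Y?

For Y = aS + b: Var(Y) = a² * Var(S)
Var(S) = (10 - 0)^2/12 = 8.3333333
Var(Y) = (-3)² * 8.3333333 = 9 * 8.3333333 = 75

75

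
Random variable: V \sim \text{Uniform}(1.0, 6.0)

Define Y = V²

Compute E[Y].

E[V²] = Var(V) + (E[V])² = 2.0833333 + 12.25 = 14.333333

14.333333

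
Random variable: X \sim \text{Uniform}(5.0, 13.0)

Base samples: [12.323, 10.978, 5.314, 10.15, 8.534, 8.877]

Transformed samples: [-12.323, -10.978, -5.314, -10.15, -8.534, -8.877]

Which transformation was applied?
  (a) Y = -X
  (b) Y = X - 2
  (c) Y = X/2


Checking option (a) Y = -X:
  X = 12.323 -> Y = -12.323 ✓
  X = 10.978 -> Y = -10.978 ✓
  X = 5.314 -> Y = -5.314 ✓
All samples match this transformation.

(a) -X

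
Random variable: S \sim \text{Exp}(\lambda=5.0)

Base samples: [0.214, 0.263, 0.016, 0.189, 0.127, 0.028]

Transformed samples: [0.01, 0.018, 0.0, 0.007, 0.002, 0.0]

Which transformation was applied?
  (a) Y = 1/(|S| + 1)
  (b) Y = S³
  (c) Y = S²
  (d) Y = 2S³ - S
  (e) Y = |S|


Checking option (b) Y = S³:
  S = 0.214 -> Y = 0.01 ✓
  S = 0.263 -> Y = 0.018 ✓
  S = 0.016 -> Y = 0.0 ✓
All samples match this transformation.

(b) S³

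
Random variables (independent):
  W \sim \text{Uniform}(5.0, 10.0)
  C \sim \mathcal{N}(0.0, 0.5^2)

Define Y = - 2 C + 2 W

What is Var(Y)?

For independent RVs: Var(aX + bY) = a²Var(X) + b²Var(Y)
Var(W) = 2.0833333
Var(C) = 0.25
Var(Y) = 2²*2.0833333 + (-2)²*0.25
= 4*2.0833333 + 4*0.25 = 9.3333333

9.3333333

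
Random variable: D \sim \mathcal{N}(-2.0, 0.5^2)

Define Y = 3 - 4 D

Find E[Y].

For Y = -4D + 3:
E[Y] = -4 * E[D] + 3
E[D] = -2.0 = -2
E[Y] = -4 * (-2) + 3 = 11

11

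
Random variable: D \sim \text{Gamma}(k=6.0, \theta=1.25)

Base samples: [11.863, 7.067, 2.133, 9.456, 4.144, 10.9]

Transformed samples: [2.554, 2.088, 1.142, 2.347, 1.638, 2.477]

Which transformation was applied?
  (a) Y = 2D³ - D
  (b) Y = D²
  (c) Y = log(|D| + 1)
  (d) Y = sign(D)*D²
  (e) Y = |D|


Checking option (c) Y = log(|D| + 1):
  D = 11.863 -> Y = 2.554 ✓
  D = 7.067 -> Y = 2.088 ✓
  D = 2.133 -> Y = 1.142 ✓
All samples match this transformation.

(c) log(|D| + 1)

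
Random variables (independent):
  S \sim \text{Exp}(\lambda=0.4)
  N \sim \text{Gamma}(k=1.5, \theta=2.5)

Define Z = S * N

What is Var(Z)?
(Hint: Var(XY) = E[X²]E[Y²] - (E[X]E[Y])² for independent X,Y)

Var(XY) = E[X²]E[Y²] - (E[X]E[Y])²
E[S] = 2.5, Var(S) = 6.25
E[N] = 3.75, Var(N) = 9.375
E[S²] = 6.25 + 2.5² = 12.5
E[N²] = 9.375 + 3.75² = 23.4375
Var(Z) = 12.5*23.4375 - (2.5*3.75)²
= 292.96875 - 87.890625 = 205.07812

205.07812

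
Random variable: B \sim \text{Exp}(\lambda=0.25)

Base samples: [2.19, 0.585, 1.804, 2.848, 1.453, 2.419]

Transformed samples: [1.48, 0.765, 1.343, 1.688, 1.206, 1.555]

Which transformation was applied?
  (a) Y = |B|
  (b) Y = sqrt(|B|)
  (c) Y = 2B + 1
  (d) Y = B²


Checking option (b) Y = sqrt(|B|):
  B = 2.19 -> Y = 1.48 ✓
  B = 0.585 -> Y = 0.765 ✓
  B = 1.804 -> Y = 1.343 ✓
All samples match this transformation.

(b) sqrt(|B|)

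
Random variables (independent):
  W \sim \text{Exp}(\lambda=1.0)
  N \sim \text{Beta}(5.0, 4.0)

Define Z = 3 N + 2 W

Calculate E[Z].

E[Z] = 2*E[W] + 3*E[N]
E[W] = 1
E[N] = 0.55555556
E[Z] = 2*1 + 3*0.55555556 = 3.6666667

3.6666667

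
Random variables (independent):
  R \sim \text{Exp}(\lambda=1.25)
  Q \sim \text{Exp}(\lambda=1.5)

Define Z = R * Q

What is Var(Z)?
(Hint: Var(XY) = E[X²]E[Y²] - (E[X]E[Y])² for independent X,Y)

Var(XY) = E[X²]E[Y²] - (E[X]E[Y])²
E[R] = 0.8, Var(R) = 0.64
E[Q] = 0.66666667, Var(Q) = 0.44444444
E[R²] = 0.64 + 0.8² = 1.28
E[Q²] = 0.44444444 + 0.66666667² = 0.88888889
Var(Z) = 1.28*0.88888889 - (0.8*0.66666667)²
= 1.1377778 - 0.28444444 = 0.85333333

0.85333333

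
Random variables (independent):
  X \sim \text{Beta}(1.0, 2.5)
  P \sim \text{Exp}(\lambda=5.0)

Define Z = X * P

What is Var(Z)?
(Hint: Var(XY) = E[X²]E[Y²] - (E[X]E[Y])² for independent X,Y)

Var(XY) = E[X²]E[Y²] - (E[X]E[Y])²
E[X] = 0.28571429, Var(X) = 0.045351474
E[P] = 0.2, Var(P) = 0.04
E[X²] = 0.045351474 + 0.28571429² = 0.12698413
E[P²] = 0.04 + 0.2² = 0.08
Var(Z) = 0.12698413*0.08 - (0.28571429*0.2)²
= 0.01015873 - 0.0032653061 = 0.006893424

0.006893424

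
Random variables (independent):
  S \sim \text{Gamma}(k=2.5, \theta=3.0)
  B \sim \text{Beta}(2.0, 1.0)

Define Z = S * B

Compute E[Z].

For independent RVs: E[XY] = E[X]*E[Y]
E[S] = 7.5
E[B] = 0.66666667
E[Z] = 7.5 * 0.66666667 = 5

5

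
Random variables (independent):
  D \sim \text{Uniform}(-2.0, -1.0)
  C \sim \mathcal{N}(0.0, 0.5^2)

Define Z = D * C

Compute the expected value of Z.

For independent RVs: E[XY] = E[X]*E[Y]
E[D] = -1.5
E[C] = 0
E[Z] = -1.5 * 0 = 0

0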